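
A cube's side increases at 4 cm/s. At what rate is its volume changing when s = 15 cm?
2700 cm³/s

V = s³
dV/dt = 3s² · ds/dt = 3·15²·4 = 2700 cm³/s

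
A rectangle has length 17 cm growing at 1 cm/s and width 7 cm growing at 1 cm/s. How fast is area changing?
24 cm²/s

A = lw
dA/dt = w·dl/dt + l·dw/dt = 7·1 + 17·1 = 24 cm²/s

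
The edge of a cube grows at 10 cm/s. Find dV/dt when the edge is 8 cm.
1920 cm³/s

V = s³
dV/dt = 3s² · ds/dt = 3·8²·10 = 1920 cm³/s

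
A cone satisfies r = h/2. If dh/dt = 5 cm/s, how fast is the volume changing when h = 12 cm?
180π cm³/s

V = (1/3)π(h/2)²h = πh³/12
dV/dt = πh²/4 · 5
At h = 12: dV/dt = 180π cm³/s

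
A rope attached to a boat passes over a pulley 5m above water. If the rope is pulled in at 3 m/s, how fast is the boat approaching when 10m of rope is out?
2√3 ≈ 3.464 m/s

rope² = x² + 5²
x = √(10² - 5²) = 5√3
dx/dt = (rope/x) · d(rope)/dt = (10/(5√3)) · (-3) = -2√3 m/s
The boat approaches at 2√3 ≈ 3.464 m/s.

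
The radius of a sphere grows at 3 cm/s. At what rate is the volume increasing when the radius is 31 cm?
11532π cm³/s

V = (4/3)πr³
dV/dt = dV/dr · dr/dt = 4πr² · 3
At r = 31: dV/dt = 11532π cm³/s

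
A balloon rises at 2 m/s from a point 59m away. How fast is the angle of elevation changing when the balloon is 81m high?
0.011751 rad/s

tan(θ) = y/59
sec²(θ) · dθ/dt = (1/59) · dy/dt
dθ/dt = cos²(θ)/59 · 2 = 59/(59² + 81²) · 2
dθ/dt = 0.011751 rad/s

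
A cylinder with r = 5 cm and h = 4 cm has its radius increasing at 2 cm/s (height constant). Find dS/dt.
56π cm²/s

S = 2πrh + 2πr² (lateral + bases)
dS/dt = (2πh + 4πr)·dr/dt = (2π·4 + 4π·5)·2
= 56π cm²/s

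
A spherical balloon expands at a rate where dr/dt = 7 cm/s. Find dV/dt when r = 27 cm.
20412π cm³/s

V = (4/3)πr³
dV/dt = dV/dr · dr/dt = 4πr² · 7
At r = 27: dV/dt = 20412π cm³/s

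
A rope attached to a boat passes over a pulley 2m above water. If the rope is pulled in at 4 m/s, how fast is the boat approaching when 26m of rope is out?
13√42/21 ≈ 4.012 m/s

rope² = x² + 2²
x = √(26² - 2²) = 4√42
dx/dt = (rope/x) · d(rope)/dt = (26/(4√42)) · (-4) = -13√42/21 m/s
The boat approaches at 13√42/21 ≈ 4.012 m/s.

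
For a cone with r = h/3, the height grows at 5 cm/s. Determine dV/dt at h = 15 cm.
125π cm³/s

V = (1/3)π(h/3)²h = πh³/27
dV/dt = πh²/9 · 5
At h = 15: dV/dt = 125π cm³/s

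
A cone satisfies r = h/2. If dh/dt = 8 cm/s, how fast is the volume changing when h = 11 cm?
242π cm³/s

V = (1/3)π(h/2)²h = πh³/12
dV/dt = πh²/4 · 8
At h = 11: dV/dt = 242π cm³/s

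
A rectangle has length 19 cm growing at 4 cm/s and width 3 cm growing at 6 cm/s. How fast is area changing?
126 cm²/s

A = lw
dA/dt = w·dl/dt + l·dw/dt = 3·4 + 19·6 = 126 cm²/s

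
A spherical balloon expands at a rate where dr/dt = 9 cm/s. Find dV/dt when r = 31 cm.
34596π cm³/s

V = (4/3)πr³
dV/dt = dV/dr · dr/dt = 4πr² · 9
At r = 31: dV/dt = 34596π cm³/s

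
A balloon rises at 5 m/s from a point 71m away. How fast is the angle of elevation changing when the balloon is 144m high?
0.013772 rad/s

tan(θ) = y/71
sec²(θ) · dθ/dt = (1/71) · dy/dt
dθ/dt = cos²(θ)/71 · 5 = 71/(71² + 144²) · 5
dθ/dt = 0.013772 rad/s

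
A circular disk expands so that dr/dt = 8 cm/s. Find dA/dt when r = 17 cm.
272π cm²/s

A = πr²
dA/dt = 2πr · dr/dt = 2π(17)(8) = 272π cm²/s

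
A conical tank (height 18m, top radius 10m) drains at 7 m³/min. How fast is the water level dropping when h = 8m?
567/(1600π) ≈ 0.1128 m/min

r/h = 10/18, so r = (5/9)h
V = (1/3)πr²h = (1/3)π((5/9)h)²h = (25/243)πh³
dV/dh = (25/81)πh²
dh/dt = (dV/dt)/(dV/dh) = -7/((25/81)π·8²) = -567/(1600π) m/min
The level is dropping at 567/(1600π) ≈ 0.1128 m/min.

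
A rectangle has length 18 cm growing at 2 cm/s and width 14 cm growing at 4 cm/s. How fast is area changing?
100 cm²/s

A = lw
dA/dt = w·dl/dt + l·dw/dt = 14·2 + 18·4 = 100 cm²/s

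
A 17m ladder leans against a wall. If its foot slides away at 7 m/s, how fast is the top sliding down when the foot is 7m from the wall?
49√15/60 ≈ 3.163 m/s

x² + y² = 17²
2x·dx/dt + 2y·dy/dt = 0
dy/dt = -x/y · dx/dt = -7/(4√15) · 7 = -49√15/60 m/s
The top is descending at 49√15/60 ≈ 3.163 m/s.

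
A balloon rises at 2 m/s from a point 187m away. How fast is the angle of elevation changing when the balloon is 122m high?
0.007502 rad/s

tan(θ) = y/187
sec²(θ) · dθ/dt = (1/187) · dy/dt
dθ/dt = cos²(θ)/187 · 2 = 187/(187² + 122²) · 2
dθ/dt = 0.007502 rad/s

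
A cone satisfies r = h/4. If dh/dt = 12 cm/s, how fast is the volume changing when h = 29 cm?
2523π/4 cm³/s

V = (1/3)π(h/4)²h = πh³/48
dV/dt = πh²/16 · 12
At h = 29: dV/dt = 2523π/4 cm³/s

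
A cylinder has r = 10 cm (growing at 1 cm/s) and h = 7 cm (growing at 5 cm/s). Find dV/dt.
640π cm³/s

V = πr²h
dV/dt = 2πrh·dr/dt + πr²·dh/dt
= 2π(10)(7)(1) + π(10)²(5)
= 640π cm³/s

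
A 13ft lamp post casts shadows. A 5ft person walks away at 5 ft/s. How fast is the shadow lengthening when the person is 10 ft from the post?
25/8 ft/s

By similar triangles: 13/(x+s) = 5/s
Solving: s = 5x/8
ds/dt = 5/8 · dx/dt = 5/8 · 5 = 25/8 ft/s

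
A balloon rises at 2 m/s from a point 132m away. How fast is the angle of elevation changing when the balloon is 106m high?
0.009211 rad/s

tan(θ) = y/132
sec²(θ) · dθ/dt = (1/132) · dy/dt
dθ/dt = cos²(θ)/132 · 2 = 132/(132² + 106²) · 2
dθ/dt = 0.009211 rad/s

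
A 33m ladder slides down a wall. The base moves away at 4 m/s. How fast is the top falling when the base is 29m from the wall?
29√62/31 ≈ 7.366 m/s

x² + y² = 33²
2x·dx/dt + 2y·dy/dt = 0
dy/dt = -x/y · dx/dt = -29/(2√62) · 4 = -29√62/31 m/s
The top is descending at 29√62/31 ≈ 7.366 m/s.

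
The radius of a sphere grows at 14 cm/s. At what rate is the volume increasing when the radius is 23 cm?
29624π cm³/s

V = (4/3)πr³
dV/dt = dV/dr · dr/dt = 4πr² · 14
At r = 23: dV/dt = 29624π cm³/s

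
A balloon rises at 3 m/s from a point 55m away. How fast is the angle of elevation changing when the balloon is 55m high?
0.027273 rad/s

tan(θ) = y/55
sec²(θ) · dθ/dt = (1/55) · dy/dt
dθ/dt = cos²(θ)/55 · 3 = 55/(55² + 55²) · 3
dθ/dt = 0.027273 rad/s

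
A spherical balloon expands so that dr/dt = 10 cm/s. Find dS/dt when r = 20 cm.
1600π cm²/s

S = 4πr²
dS/dt = dS/dr · dr/dt = 8πr · 10
At r = 20: dS/dt = 1600π cm²/s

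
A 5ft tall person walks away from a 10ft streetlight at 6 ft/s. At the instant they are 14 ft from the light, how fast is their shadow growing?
6 ft/s

By similar triangles: 10/(x+s) = 5/s
Solving: s = 5x/5
ds/dt = 5/5 · dx/dt = 1 · 6 = 6 ft/s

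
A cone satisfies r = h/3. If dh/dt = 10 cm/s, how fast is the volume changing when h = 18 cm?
360π cm³/s

V = (1/3)π(h/3)²h = πh³/27
dV/dt = πh²/9 · 10
At h = 18: dV/dt = 360π cm³/s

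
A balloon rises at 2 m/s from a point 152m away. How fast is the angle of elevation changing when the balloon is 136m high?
0.007308 rad/s

tan(θ) = y/152
sec²(θ) · dθ/dt = (1/152) · dy/dt
dθ/dt = cos²(θ)/152 · 2 = 152/(152² + 136²) · 2
dθ/dt = 0.007308 rad/s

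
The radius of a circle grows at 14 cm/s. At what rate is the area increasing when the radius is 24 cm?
672π cm²/s

A = πr²
dA/dt = 2πr · dr/dt = 2π(24)(14) = 672π cm²/s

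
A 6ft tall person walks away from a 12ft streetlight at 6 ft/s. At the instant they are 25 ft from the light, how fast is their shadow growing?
6 ft/s

By similar triangles: 12/(x+s) = 6/s
Solving: s = 6x/6
ds/dt = 6/6 · dx/dt = 1 · 6 = 6 ft/s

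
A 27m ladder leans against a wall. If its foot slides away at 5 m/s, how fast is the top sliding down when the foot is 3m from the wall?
√5/4 ≈ 0.559 m/s

x² + y² = 27²
2x·dx/dt + 2y·dy/dt = 0
dy/dt = -x/y · dx/dt = -3/(12√5) · 5 = -√5/4 m/s
The top is descending at √5/4 ≈ 0.559 m/s.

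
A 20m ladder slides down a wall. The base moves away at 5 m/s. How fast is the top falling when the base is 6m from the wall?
15√91/91 ≈ 1.572 m/s

x² + y² = 20²
2x·dx/dt + 2y·dy/dt = 0
dy/dt = -x/y · dx/dt = -6/(2√91) · 5 = -15√91/91 m/s
The top is descending at 15√91/91 ≈ 1.572 m/s.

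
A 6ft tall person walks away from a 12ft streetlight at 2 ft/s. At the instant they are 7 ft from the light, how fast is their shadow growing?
2 ft/s

By similar triangles: 12/(x+s) = 6/s
Solving: s = 6x/6
ds/dt = 6/6 · dx/dt = 1 · 2 = 2 ft/s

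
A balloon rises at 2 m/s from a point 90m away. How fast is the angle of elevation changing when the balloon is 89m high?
0.011235 rad/s

tan(θ) = y/90
sec²(θ) · dθ/dt = (1/90) · dy/dt
dθ/dt = cos²(θ)/90 · 2 = 90/(90² + 89²) · 2
dθ/dt = 0.011235 rad/s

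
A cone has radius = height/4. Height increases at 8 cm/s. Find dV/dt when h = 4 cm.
8π cm³/s

V = (1/3)π(h/4)²h = πh³/48
dV/dt = πh²/16 · 8
At h = 4: dV/dt = 8π cm³/s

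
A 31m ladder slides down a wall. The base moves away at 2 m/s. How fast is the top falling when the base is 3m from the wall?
3√238/238 ≈ 0.1945 m/s

x² + y² = 31²
2x·dx/dt + 2y·dy/dt = 0
dy/dt = -x/y · dx/dt = -3/(2√238) · 2 = -3√238/238 m/s
The top is descending at 3√238/238 ≈ 0.1945 m/s.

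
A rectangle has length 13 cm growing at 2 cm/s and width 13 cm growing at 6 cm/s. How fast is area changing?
104 cm²/s

A = lw
dA/dt = w·dl/dt + l·dw/dt = 13·2 + 13·6 = 104 cm²/s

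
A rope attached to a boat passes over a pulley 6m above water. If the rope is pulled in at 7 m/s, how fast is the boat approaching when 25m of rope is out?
175√589/589 ≈ 7.211 m/s

rope² = x² + 6²
x = √(25² - 6²) = √589
dx/dt = (rope/x) · d(rope)/dt = (25/√589) · (-7) = -175√589/589 m/s
The boat approaches at 175√589/589 ≈ 7.211 m/s.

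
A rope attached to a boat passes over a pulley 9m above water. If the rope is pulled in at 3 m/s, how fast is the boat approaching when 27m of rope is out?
9√2/4 ≈ 3.182 m/s

rope² = x² + 9²
x = √(27² - 9²) = 18√2
dx/dt = (rope/x) · d(rope)/dt = (27/(18√2)) · (-3) = -9√2/4 m/s
The boat approaches at 9√2/4 ≈ 3.182 m/s.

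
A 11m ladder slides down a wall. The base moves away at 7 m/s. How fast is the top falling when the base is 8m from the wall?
56√57/57 ≈ 7.417 m/s

x² + y² = 11²
2x·dx/dt + 2y·dy/dt = 0
dy/dt = -x/y · dx/dt = -8/√57 · 7 = -56√57/57 m/s
The top is descending at 56√57/57 ≈ 7.417 m/s.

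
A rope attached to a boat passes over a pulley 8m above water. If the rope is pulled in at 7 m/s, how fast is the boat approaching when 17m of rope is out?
119/15 ≈ 7.933 m/s

rope² = x² + 8²
x = √(17² - 8²) = 15
dx/dt = (rope/x) · d(rope)/dt = (17/15) · (-7) = -119/15 m/s
The boat approaches at 119/15 ≈ 7.933 m/s.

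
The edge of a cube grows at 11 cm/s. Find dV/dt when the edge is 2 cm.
132 cm³/s

V = s³
dV/dt = 3s² · ds/dt = 3·2²·11 = 132 cm³/s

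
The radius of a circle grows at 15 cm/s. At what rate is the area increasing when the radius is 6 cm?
180π cm²/s

A = πr²
dA/dt = 2πr · dr/dt = 2π(6)(15) = 180π cm²/s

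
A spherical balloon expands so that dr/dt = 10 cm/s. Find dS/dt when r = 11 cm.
880π cm²/s

S = 4πr²
dS/dt = dS/dr · dr/dt = 8πr · 10
At r = 11: dS/dt = 880π cm²/s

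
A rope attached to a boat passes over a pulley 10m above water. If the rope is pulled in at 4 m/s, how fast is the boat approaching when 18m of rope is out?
9√14/7 ≈ 4.811 m/s

rope² = x² + 10²
x = √(18² - 10²) = 4√14
dx/dt = (rope/x) · d(rope)/dt = (18/(4√14)) · (-4) = -9√14/7 m/s
The boat approaches at 9√14/7 ≈ 4.811 m/s.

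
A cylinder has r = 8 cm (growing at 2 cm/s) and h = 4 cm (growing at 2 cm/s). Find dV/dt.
256π cm³/s

V = πr²h
dV/dt = 2πrh·dr/dt + πr²·dh/dt
= 2π(8)(4)(2) + π(8)²(2)
= 256π cm³/s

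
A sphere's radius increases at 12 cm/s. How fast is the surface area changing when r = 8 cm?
768π cm²/s

S = 4πr²
dS/dt = dS/dr · dr/dt = 8πr · 12
At r = 8: dS/dt = 768π cm²/s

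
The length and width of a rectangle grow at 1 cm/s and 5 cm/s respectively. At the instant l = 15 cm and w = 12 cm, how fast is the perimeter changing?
12 cm/s

P = 2(l + w)
dP/dt = 2(dl/dt + dw/dt) = 2(1 + 5) = 12 cm/s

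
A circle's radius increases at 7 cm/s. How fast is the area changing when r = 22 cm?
308π cm²/s

A = πr²
dA/dt = 2πr · dr/dt = 2π(22)(7) = 308π cm²/s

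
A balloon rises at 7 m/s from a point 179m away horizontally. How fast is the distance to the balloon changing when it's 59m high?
413√35522/35522 ≈ 2.191 m/s

z² = 179² + y²
z = √(179² + 59²) = √35522
dz/dt = y/z · dy/dt = 59/√35522 · 7 = 413√35522/35522 ≈ 2.191 m/s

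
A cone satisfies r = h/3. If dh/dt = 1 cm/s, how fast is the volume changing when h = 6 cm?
4π cm³/s

V = (1/3)π(h/3)²h = πh³/27
dV/dt = πh²/9 · 1
At h = 6: dV/dt = 4π cm³/s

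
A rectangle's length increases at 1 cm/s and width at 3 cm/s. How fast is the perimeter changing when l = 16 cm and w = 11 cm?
8 cm/s

P = 2(l + w)
dP/dt = 2(dl/dt + dw/dt) = 2(1 + 3) = 8 cm/s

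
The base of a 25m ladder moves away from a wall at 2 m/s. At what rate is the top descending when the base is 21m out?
21√46/46 ≈ 3.096 m/s

x² + y² = 25²
2x·dx/dt + 2y·dy/dt = 0
dy/dt = -x/y · dx/dt = -21/(2√46) · 2 = -21√46/46 m/s
The top is descending at 21√46/46 ≈ 3.096 m/s.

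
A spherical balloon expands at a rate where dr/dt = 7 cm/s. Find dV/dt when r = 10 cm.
2800π cm³/s

V = (4/3)πr³
dV/dt = dV/dr · dr/dt = 4πr² · 7
At r = 10: dV/dt = 2800π cm³/s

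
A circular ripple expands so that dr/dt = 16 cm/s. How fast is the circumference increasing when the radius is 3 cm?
32π cm/s

C = 2πr
dC/dt = 2π · dr/dt = 2π · 16 = 32π cm/s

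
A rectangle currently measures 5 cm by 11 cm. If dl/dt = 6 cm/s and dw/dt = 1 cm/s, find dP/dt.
14 cm/s

P = 2(l + w)
dP/dt = 2(dl/dt + dw/dt) = 2(6 + 1) = 14 cm/s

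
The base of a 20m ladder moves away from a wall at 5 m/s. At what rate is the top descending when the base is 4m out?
5√6/12 ≈ 1.021 m/s

x² + y² = 20²
2x·dx/dt + 2y·dy/dt = 0
dy/dt = -x/y · dx/dt = -4/(8√6) · 5 = -5√6/12 m/s
The top is descending at 5√6/12 ≈ 1.021 m/s.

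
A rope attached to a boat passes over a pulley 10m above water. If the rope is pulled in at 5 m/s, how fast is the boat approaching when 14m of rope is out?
35√6/12 ≈ 7.144 m/s

rope² = x² + 10²
x = √(14² - 10²) = 4√6
dx/dt = (rope/x) · d(rope)/dt = (14/(4√6)) · (-5) = -35√6/12 m/s
The boat approaches at 35√6/12 ≈ 7.144 m/s.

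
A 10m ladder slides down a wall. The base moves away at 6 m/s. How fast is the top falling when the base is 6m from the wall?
9/2 = 4.5 m/s

x² + y² = 10²
2x·dx/dt + 2y·dy/dt = 0
dy/dt = -x/y · dx/dt = -6/8 · 6 = -9/2 m/s
The top is descending at 9/2 = 4.5 m/s.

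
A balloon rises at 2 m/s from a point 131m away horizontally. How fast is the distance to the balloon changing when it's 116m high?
232√30617/30617 ≈ 1.326 m/s

z² = 131² + y²
z = √(131² + 116²) = √30617
dz/dt = y/z · dy/dt = 116/√30617 · 2 = 232√30617/30617 ≈ 1.326 m/s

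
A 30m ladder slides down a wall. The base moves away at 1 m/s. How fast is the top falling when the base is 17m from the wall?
17√611/611 ≈ 0.6877 m/s

x² + y² = 30²
2x·dx/dt + 2y·dy/dt = 0
dy/dt = -x/y · dx/dt = -17/√611 · 1 = -17√611/611 m/s
The top is descending at 17√611/611 ≈ 0.6877 m/s.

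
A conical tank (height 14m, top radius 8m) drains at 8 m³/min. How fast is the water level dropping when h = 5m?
49/(50π) ≈ 0.3119 m/min

r/h = 8/14, so r = (4/7)h
V = (1/3)πr²h = (1/3)π((4/7)h)²h = (16/147)πh³
dV/dh = (16/49)πh²
dh/dt = (dV/dt)/(dV/dh) = -8/((16/49)π·5²) = -49/(50π) m/min
The level is dropping at 49/(50π) ≈ 0.3119 m/min.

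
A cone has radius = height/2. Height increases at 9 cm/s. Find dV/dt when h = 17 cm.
2601π/4 cm³/s

V = (1/3)π(h/2)²h = πh³/12
dV/dt = πh²/4 · 9
At h = 17: dV/dt = 2601π/4 cm³/s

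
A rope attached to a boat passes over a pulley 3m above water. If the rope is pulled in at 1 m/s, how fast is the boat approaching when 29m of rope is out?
29√13/104 ≈ 1.005 m/s

rope² = x² + 3²
x = √(29² - 3²) = 8√13
dx/dt = (rope/x) · d(rope)/dt = (29/(8√13)) · (-1) = -29√13/104 m/s
The boat approaches at 29√13/104 ≈ 1.005 m/s.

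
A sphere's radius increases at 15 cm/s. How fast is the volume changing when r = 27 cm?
43740π cm³/s

V = (4/3)πr³
dV/dt = dV/dr · dr/dt = 4πr² · 15
At r = 27: dV/dt = 43740π cm³/s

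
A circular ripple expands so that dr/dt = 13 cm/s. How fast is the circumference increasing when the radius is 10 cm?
26π cm/s

C = 2πr
dC/dt = 2π · dr/dt = 2π · 13 = 26π cm/s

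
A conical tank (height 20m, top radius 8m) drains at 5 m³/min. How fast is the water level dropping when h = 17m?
125/(1156π) ≈ 0.03442 m/min

r/h = 8/20, so r = (2/5)h
V = (1/3)πr²h = (1/3)π((2/5)h)²h = (4/75)πh³
dV/dh = (4/25)πh²
dh/dt = (dV/dt)/(dV/dh) = -5/((4/25)π·17²) = -125/(1156π) m/min
The level is dropping at 125/(1156π) ≈ 0.03442 m/min.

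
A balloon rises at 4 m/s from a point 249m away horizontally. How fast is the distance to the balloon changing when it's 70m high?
280√66901/66901 ≈ 1.083 m/s

z² = 249² + y²
z = √(249² + 70²) = √66901
dz/dt = y/z · dy/dt = 70/√66901 · 4 = 280√66901/66901 ≈ 1.083 m/s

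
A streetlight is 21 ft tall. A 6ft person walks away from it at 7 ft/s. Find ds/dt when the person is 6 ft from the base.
14/5 ft/s

By similar triangles: 21/(x+s) = 6/s
Solving: s = 6x/15
ds/dt = 6/15 · dx/dt = 2/5 · 7 = 14/5 ft/s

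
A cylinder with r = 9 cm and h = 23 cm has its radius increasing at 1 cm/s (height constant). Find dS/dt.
82π cm²/s

S = 2πrh + 2πr² (lateral + bases)
dS/dt = (2πh + 4πr)·dr/dt = (2π·23 + 4π·9)·1
= 82π cm²/s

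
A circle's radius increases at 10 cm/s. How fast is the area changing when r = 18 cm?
360π cm²/s

A = πr²
dA/dt = 2πr · dr/dt = 2π(18)(10) = 360π cm²/s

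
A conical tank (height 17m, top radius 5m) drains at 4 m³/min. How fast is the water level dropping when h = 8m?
289/(400π) ≈ 0.23 m/min

r/h = 5/17, so r = (5/17)h
V = (1/3)πr²h = (1/3)π((5/17)h)²h = (25/867)πh³
dV/dh = (25/289)πh²
dh/dt = (dV/dt)/(dV/dh) = -4/((25/289)π·8²) = -289/(400π) m/min
The level is dropping at 289/(400π) ≈ 0.23 m/min.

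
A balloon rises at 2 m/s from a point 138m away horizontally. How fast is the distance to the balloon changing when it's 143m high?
286√39493/39493 ≈ 1.439 m/s

z² = 138² + y²
z = √(138² + 143²) = √39493
dz/dt = y/z · dy/dt = 143/√39493 · 2 = 286√39493/39493 ≈ 1.439 m/s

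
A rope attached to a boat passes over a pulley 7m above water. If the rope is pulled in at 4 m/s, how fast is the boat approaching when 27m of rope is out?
27√170/85 ≈ 4.142 m/s

rope² = x² + 7²
x = √(27² - 7²) = 2√170
dx/dt = (rope/x) · d(rope)/dt = (27/(2√170)) · (-4) = -27√170/85 m/s
The boat approaches at 27√170/85 ≈ 4.142 m/s.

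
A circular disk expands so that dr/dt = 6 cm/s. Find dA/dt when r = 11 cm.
132π cm²/s

A = πr²
dA/dt = 2πr · dr/dt = 2π(11)(6) = 132π cm²/s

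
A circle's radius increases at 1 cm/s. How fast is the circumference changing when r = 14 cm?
2π cm/s

C = 2πr
dC/dt = 2π · dr/dt = 2π · 1 = 2π cm/s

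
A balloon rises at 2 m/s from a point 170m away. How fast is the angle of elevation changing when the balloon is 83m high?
0.0095 rad/s

tan(θ) = y/170
sec²(θ) · dθ/dt = (1/170) · dy/dt
dθ/dt = cos²(θ)/170 · 2 = 170/(170² + 83²) · 2
dθ/dt = 0.0095 rad/s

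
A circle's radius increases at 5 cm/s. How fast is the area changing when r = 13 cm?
130π cm²/s

A = πr²
dA/dt = 2πr · dr/dt = 2π(13)(5) = 130π cm²/s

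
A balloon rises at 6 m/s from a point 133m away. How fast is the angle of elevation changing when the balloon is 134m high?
0.022387 rad/s

tan(θ) = y/133
sec²(θ) · dθ/dt = (1/133) · dy/dt
dθ/dt = cos²(θ)/133 · 6 = 133/(133² + 134²) · 6
dθ/dt = 0.022387 rad/s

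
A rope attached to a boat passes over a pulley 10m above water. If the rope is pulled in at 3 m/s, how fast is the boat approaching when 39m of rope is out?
117√29/203 ≈ 3.104 m/s

rope² = x² + 10²
x = √(39² - 10²) = 7√29
dx/dt = (rope/x) · d(rope)/dt = (39/(7√29)) · (-3) = -117√29/203 m/s
The boat approaches at 117√29/203 ≈ 3.104 m/s.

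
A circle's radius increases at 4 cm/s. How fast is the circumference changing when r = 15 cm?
8π cm/s

C = 2πr
dC/dt = 2π · dr/dt = 2π · 4 = 8π cm/s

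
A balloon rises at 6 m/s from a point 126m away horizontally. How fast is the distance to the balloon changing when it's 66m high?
33√562/281 ≈ 2.784 m/s

z² = 126² + y²
z = √(126² + 66²) = 6√562
dz/dt = y/z · dy/dt = 66/(6√562) · 6 = 33√562/281 ≈ 2.784 m/s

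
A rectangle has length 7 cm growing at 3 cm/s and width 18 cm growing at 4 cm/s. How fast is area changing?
82 cm²/s

A = lw
dA/dt = w·dl/dt + l·dw/dt = 18·3 + 7·4 = 82 cm²/s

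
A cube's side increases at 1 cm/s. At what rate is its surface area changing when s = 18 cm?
216 cm²/s

A = 6s²
dA/dt = 12s · ds/dt = 12·18·1 = 216 cm²/s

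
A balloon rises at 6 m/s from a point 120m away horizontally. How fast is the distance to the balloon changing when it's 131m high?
786√31561/31561 ≈ 4.424 m/s

z² = 120² + y²
z = √(120² + 131²) = √31561
dz/dt = y/z · dy/dt = 131/√31561 · 6 = 786√31561/31561 ≈ 4.424 m/s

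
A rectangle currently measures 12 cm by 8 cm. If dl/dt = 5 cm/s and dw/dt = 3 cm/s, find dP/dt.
16 cm/s

P = 2(l + w)
dP/dt = 2(dl/dt + dw/dt) = 2(5 + 3) = 16 cm/s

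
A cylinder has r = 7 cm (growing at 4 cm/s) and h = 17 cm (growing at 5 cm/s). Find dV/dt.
1197π cm³/s

V = πr²h
dV/dt = 2πrh·dr/dt + πr²·dh/dt
= 2π(7)(17)(4) + π(7)²(5)
= 1197π cm³/s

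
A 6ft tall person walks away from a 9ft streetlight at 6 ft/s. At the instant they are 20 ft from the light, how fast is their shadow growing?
12 ft/s

By similar triangles: 9/(x+s) = 6/s
Solving: s = 6x/3
ds/dt = 6/3 · dx/dt = 2 · 6 = 12 ft/s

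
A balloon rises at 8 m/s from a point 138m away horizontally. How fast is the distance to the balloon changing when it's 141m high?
376√173/865 ≈ 5.717 m/s

z² = 138² + y²
z = √(138² + 141²) = 15√173
dz/dt = y/z · dy/dt = 141/(15√173) · 8 = 376√173/865 ≈ 5.717 m/s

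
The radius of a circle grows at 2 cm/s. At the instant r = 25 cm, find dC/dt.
4π cm/s

C = 2πr
dC/dt = 2π · dr/dt = 2π · 2 = 4π cm/s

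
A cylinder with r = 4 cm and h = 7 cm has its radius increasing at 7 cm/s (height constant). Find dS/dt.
210π cm²/s

S = 2πrh + 2πr² (lateral + bases)
dS/dt = (2πh + 4πr)·dr/dt = (2π·7 + 4π·4)·7
= 210π cm²/s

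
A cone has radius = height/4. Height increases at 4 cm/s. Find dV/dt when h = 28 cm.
196π cm³/s

V = (1/3)π(h/4)²h = πh³/48
dV/dt = πh²/16 · 4
At h = 28: dV/dt = 196π cm³/s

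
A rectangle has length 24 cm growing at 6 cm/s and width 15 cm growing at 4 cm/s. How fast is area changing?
186 cm²/s

A = lw
dA/dt = w·dl/dt + l·dw/dt = 15·6 + 24·4 = 186 cm²/s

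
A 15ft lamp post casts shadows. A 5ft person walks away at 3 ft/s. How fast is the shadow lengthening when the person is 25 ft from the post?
3/2 ft/s

By similar triangles: 15/(x+s) = 5/s
Solving: s = 5x/10
ds/dt = 5/10 · dx/dt = 1/2 · 3 = 3/2 ft/s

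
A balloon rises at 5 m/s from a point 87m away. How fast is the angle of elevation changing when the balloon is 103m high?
0.02393 rad/s

tan(θ) = y/87
sec²(θ) · dθ/dt = (1/87) · dy/dt
dθ/dt = cos²(θ)/87 · 5 = 87/(87² + 103²) · 5
dθ/dt = 0.02393 rad/s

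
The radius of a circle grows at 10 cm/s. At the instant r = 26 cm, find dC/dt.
20π cm/s

C = 2πr
dC/dt = 2π · dr/dt = 2π · 10 = 20π cm/s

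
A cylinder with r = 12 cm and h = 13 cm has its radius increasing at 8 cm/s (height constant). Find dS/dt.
592π cm²/s

S = 2πrh + 2πr² (lateral + bases)
dS/dt = (2πh + 4πr)·dr/dt = (2π·13 + 4π·12)·8
= 592π cm²/s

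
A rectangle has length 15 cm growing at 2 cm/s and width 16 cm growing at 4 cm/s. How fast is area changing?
92 cm²/s

A = lw
dA/dt = w·dl/dt + l·dw/dt = 16·2 + 15·4 = 92 cm²/s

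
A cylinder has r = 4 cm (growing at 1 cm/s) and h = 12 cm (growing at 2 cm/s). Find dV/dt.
128π cm³/s

V = πr²h
dV/dt = 2πrh·dr/dt + πr²·dh/dt
= 2π(4)(12)(1) + π(4)²(2)
= 128π cm³/s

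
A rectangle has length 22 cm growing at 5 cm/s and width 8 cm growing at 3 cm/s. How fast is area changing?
106 cm²/s

A = lw
dA/dt = w·dl/dt + l·dw/dt = 8·5 + 22·3 = 106 cm²/s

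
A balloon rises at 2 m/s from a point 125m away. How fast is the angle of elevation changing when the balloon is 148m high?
0.006662 rad/s

tan(θ) = y/125
sec²(θ) · dθ/dt = (1/125) · dy/dt
dθ/dt = cos²(θ)/125 · 2 = 125/(125² + 148²) · 2
dθ/dt = 0.006662 rad/s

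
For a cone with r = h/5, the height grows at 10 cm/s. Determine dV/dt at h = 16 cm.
512π/5 cm³/s

V = (1/3)π(h/5)²h = πh³/75
dV/dt = πh²/25 · 10
At h = 16: dV/dt = 512π/5 cm³/s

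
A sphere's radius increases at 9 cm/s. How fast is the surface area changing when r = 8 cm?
576π cm²/s

S = 4πr²
dS/dt = dS/dr · dr/dt = 8πr · 9
At r = 8: dS/dt = 576π cm²/s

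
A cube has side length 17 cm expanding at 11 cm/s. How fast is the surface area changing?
2244 cm²/s

A = 6s²
dA/dt = 12s · ds/dt = 12·17·11 = 2244 cm²/s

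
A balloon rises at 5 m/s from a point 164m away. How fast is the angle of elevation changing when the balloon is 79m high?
0.024746 rad/s

tan(θ) = y/164
sec²(θ) · dθ/dt = (1/164) · dy/dt
dθ/dt = cos²(θ)/164 · 5 = 164/(164² + 79²) · 5
dθ/dt = 0.024746 rad/s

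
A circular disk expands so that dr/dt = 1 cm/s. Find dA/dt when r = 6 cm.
12π cm²/s

A = πr²
dA/dt = 2πr · dr/dt = 2π(6)(1) = 12π cm²/s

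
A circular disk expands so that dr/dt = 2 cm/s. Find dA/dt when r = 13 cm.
52π cm²/s

A = πr²
dA/dt = 2πr · dr/dt = 2π(13)(2) = 52π cm²/s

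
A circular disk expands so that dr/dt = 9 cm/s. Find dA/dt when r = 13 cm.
234π cm²/s

A = πr²
dA/dt = 2πr · dr/dt = 2π(13)(9) = 234π cm²/s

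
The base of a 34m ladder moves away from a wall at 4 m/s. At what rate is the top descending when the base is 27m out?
108√427/427 ≈ 5.226 m/s

x² + y² = 34²
2x·dx/dt + 2y·dy/dt = 0
dy/dt = -x/y · dx/dt = -27/√427 · 4 = -108√427/427 m/s
The top is descending at 108√427/427 ≈ 5.226 m/s.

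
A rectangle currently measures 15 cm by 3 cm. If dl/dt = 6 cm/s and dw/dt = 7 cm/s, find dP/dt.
26 cm/s

P = 2(l + w)
dP/dt = 2(dl/dt + dw/dt) = 2(6 + 7) = 26 cm/s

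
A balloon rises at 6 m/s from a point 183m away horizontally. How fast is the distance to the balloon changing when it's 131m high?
393√2026/5065 ≈ 3.492 m/s

z² = 183² + y²
z = √(183² + 131²) = 5√2026
dz/dt = y/z · dy/dt = 131/(5√2026) · 6 = 393√2026/5065 ≈ 3.492 m/s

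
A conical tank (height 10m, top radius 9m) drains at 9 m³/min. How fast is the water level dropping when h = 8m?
25/(144π) ≈ 0.05526 m/min

r/h = 9/10, so r = (9/10)h
V = (1/3)πr²h = (1/3)π((9/10)h)²h = (27/100)πh³
dV/dh = (81/100)πh²
dh/dt = (dV/dt)/(dV/dh) = -9/((81/100)π·8²) = -25/(144π) m/min
The level is dropping at 25/(144π) ≈ 0.05526 m/min.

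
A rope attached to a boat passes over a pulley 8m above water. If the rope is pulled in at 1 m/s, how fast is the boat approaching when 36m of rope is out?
9√77/77 ≈ 1.026 m/s

rope² = x² + 8²
x = √(36² - 8²) = 4√77
dx/dt = (rope/x) · d(rope)/dt = (36/(4√77)) · (-1) = -9√77/77 m/s
The boat approaches at 9√77/77 ≈ 1.026 m/s.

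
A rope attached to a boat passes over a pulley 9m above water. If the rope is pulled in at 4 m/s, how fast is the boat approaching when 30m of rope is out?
40√91/91 ≈ 4.193 m/s

rope² = x² + 9²
x = √(30² - 9²) = 3√91
dx/dt = (rope/x) · d(rope)/dt = (30/(3√91)) · (-4) = -40√91/91 m/s
The boat approaches at 40√91/91 ≈ 4.193 m/s.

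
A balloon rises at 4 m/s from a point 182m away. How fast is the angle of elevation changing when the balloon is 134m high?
0.014252 rad/s

tan(θ) = y/182
sec²(θ) · dθ/dt = (1/182) · dy/dt
dθ/dt = cos²(θ)/182 · 4 = 182/(182² + 134²) · 4
dθ/dt = 0.014252 rad/s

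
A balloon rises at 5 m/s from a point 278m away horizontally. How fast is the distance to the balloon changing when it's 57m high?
285√80533/80533 ≈ 1.004 m/s

z² = 278² + y²
z = √(278² + 57²) = √80533
dz/dt = y/z · dy/dt = 57/√80533 · 5 = 285√80533/80533 ≈ 1.004 m/s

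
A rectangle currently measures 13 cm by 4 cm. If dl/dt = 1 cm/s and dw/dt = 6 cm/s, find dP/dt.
14 cm/s

P = 2(l + w)
dP/dt = 2(dl/dt + dw/dt) = 2(1 + 6) = 14 cm/s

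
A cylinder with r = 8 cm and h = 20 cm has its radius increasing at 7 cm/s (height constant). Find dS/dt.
504π cm²/s

S = 2πrh + 2πr² (lateral + bases)
dS/dt = (2πh + 4πr)·dr/dt = (2π·20 + 4π·8)·7
= 504π cm²/s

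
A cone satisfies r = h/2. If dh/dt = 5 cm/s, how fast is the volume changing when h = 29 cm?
4205π/4 cm³/s

V = (1/3)π(h/2)²h = πh³/12
dV/dt = πh²/4 · 5
At h = 29: dV/dt = 4205π/4 cm³/s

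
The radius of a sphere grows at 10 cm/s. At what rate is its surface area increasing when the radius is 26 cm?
2080π cm²/s

S = 4πr²
dS/dt = dS/dr · dr/dt = 8πr · 10
At r = 26: dS/dt = 2080π cm²/s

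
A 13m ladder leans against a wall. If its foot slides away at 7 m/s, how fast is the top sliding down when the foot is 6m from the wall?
6√133/19 ≈ 3.642 m/s

x² + y² = 13²
2x·dx/dt + 2y·dy/dt = 0
dy/dt = -x/y · dx/dt = -6/√133 · 7 = -6√133/19 m/s
The top is descending at 6√133/19 ≈ 3.642 m/s.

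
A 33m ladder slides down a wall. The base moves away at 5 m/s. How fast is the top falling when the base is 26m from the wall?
130√413/413 ≈ 6.397 m/s

x² + y² = 33²
2x·dx/dt + 2y·dy/dt = 0
dy/dt = -x/y · dx/dt = -26/√413 · 5 = -130√413/413 m/s
The top is descending at 130√413/413 ≈ 6.397 m/s.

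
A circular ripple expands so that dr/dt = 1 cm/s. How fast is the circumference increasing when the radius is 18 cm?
2π cm/s

C = 2πr
dC/dt = 2π · dr/dt = 2π · 1 = 2π cm/s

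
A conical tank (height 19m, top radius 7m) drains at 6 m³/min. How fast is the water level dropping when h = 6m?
361/(294π) ≈ 0.3908 m/min

r/h = 7/19, so r = (7/19)h
V = (1/3)πr²h = (1/3)π((7/19)h)²h = (49/1083)πh³
dV/dh = (49/361)πh²
dh/dt = (dV/dt)/(dV/dh) = -6/((49/361)π·6²) = -361/(294π) m/min
The level is dropping at 361/(294π) ≈ 0.3908 m/min.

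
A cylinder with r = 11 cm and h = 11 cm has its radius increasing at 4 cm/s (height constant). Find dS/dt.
264π cm²/s

S = 2πrh + 2πr² (lateral + bases)
dS/dt = (2πh + 4πr)·dr/dt = (2π·11 + 4π·11)·4
= 264π cm²/s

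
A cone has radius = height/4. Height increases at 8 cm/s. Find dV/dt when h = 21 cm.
441π/2 cm³/s

V = (1/3)π(h/4)²h = πh³/48
dV/dt = πh²/16 · 8
At h = 21: dV/dt = 441π/2 cm³/s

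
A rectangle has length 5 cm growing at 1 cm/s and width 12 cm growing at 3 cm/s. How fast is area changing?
27 cm²/s

A = lw
dA/dt = w·dl/dt + l·dw/dt = 12·1 + 5·3 = 27 cm²/s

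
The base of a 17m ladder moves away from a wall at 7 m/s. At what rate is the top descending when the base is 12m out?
84√145/145 ≈ 6.976 m/s

x² + y² = 17²
2x·dx/dt + 2y·dy/dt = 0
dy/dt = -x/y · dx/dt = -12/√145 · 7 = -84√145/145 m/s
The top is descending at 84√145/145 ≈ 6.976 m/s.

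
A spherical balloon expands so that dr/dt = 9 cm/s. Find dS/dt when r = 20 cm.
1440π cm²/s

S = 4πr²
dS/dt = dS/dr · dr/dt = 8πr · 9
At r = 20: dS/dt = 1440π cm²/s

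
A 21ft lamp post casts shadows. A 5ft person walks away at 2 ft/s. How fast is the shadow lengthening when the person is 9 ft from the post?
5/8 ft/s

By similar triangles: 21/(x+s) = 5/s
Solving: s = 5x/16
ds/dt = 5/16 · dx/dt = 5/16 · 2 = 5/8 ft/s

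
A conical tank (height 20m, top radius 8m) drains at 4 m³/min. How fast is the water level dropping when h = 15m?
1/(9π) ≈ 0.03537 m/min

r/h = 8/20, so r = (2/5)h
V = (1/3)πr²h = (1/3)π((2/5)h)²h = (4/75)πh³
dV/dh = (4/25)πh²
dh/dt = (dV/dt)/(dV/dh) = -4/((4/25)π·15²) = -1/(9π) m/min
The level is dropping at 1/(9π) ≈ 0.03537 m/min.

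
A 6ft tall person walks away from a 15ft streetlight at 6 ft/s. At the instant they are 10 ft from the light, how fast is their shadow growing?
4 ft/s

By similar triangles: 15/(x+s) = 6/s
Solving: s = 6x/9
ds/dt = 6/9 · dx/dt = 2/3 · 6 = 4 ft/s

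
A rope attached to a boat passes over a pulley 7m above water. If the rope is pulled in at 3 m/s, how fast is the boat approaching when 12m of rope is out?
36√95/95 ≈ 3.694 m/s

rope² = x² + 7²
x = √(12² - 7²) = √95
dx/dt = (rope/x) · d(rope)/dt = (12/√95) · (-3) = -36√95/95 m/s
The boat approaches at 36√95/95 ≈ 3.694 m/s.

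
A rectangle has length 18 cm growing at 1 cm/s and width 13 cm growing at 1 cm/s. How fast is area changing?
31 cm²/s

A = lw
dA/dt = w·dl/dt + l·dw/dt = 13·1 + 18·1 = 31 cm²/s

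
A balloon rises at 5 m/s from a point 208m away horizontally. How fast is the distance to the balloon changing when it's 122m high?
305√14537/14537 ≈ 2.53 m/s

z² = 208² + y²
z = √(208² + 122²) = 2√14537
dz/dt = y/z · dy/dt = 122/(2√14537) · 5 = 305√14537/14537 ≈ 2.53 m/s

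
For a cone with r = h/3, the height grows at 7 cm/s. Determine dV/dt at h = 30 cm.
700π cm³/s

V = (1/3)π(h/3)²h = πh³/27
dV/dt = πh²/9 · 7
At h = 30: dV/dt = 700π cm³/s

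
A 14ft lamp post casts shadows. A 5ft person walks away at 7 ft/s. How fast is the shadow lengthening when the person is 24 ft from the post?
35/9 ft/s

By similar triangles: 14/(x+s) = 5/s
Solving: s = 5x/9
ds/dt = 5/9 · dx/dt = 5/9 · 7 = 35/9 ft/s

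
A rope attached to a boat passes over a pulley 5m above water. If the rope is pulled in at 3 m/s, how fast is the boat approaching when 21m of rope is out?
63√26/104 ≈ 3.089 m/s

rope² = x² + 5²
x = √(21² - 5²) = 4√26
dx/dt = (rope/x) · d(rope)/dt = (21/(4√26)) · (-3) = -63√26/104 m/s
The boat approaches at 63√26/104 ≈ 3.089 m/s.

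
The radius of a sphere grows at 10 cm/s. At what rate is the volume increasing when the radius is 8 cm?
2560π cm³/s

V = (4/3)πr³
dV/dt = dV/dr · dr/dt = 4πr² · 10
At r = 8: dV/dt = 2560π cm³/s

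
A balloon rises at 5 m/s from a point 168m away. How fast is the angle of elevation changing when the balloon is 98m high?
0.022206 rad/s

tan(θ) = y/168
sec²(θ) · dθ/dt = (1/168) · dy/dt
dθ/dt = cos²(θ)/168 · 5 = 168/(168² + 98²) · 5
dθ/dt = 0.022206 rad/s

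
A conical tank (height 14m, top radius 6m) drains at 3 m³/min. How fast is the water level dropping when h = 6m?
49/(108π) ≈ 0.1444 m/min

r/h = 6/14, so r = (3/7)h
V = (1/3)πr²h = (1/3)π((3/7)h)²h = (3/49)πh³
dV/dh = (9/49)πh²
dh/dt = (dV/dt)/(dV/dh) = -3/((9/49)π·6²) = -49/(108π) m/min
The level is dropping at 49/(108π) ≈ 0.1444 m/min.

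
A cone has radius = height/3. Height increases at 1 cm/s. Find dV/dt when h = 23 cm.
529π/9 cm³/s

V = (1/3)π(h/3)²h = πh³/27
dV/dt = πh²/9 · 1
At h = 23: dV/dt = 529π/9 cm³/s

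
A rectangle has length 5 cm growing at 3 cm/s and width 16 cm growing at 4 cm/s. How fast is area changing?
68 cm²/s

A = lw
dA/dt = w·dl/dt + l·dw/dt = 16·3 + 5·4 = 68 cm²/s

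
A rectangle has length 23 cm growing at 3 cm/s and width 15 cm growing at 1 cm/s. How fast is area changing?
68 cm²/s

A = lw
dA/dt = w·dl/dt + l·dw/dt = 15·3 + 23·1 = 68 cm²/s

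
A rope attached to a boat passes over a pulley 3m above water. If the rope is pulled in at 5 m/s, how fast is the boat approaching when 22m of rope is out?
22√19/19 ≈ 5.047 m/s

rope² = x² + 3²
x = √(22² - 3²) = 5√19
dx/dt = (rope/x) · d(rope)/dt = (22/(5√19)) · (-5) = -22√19/19 m/s
The boat approaches at 22√19/19 ≈ 5.047 m/s.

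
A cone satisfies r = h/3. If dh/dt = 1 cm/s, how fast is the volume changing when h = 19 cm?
361π/9 cm³/s

V = (1/3)π(h/3)²h = πh³/27
dV/dt = πh²/9 · 1
At h = 19: dV/dt = 361π/9 cm³/s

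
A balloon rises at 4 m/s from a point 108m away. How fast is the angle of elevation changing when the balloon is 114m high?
0.017518 rad/s

tan(θ) = y/108
sec²(θ) · dθ/dt = (1/108) · dy/dt
dθ/dt = cos²(θ)/108 · 4 = 108/(108² + 114²) · 4
dθ/dt = 0.017518 rad/s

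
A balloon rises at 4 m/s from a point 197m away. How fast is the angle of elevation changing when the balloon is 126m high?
0.01441 rad/s

tan(θ) = y/197
sec²(θ) · dθ/dt = (1/197) · dy/dt
dθ/dt = cos²(θ)/197 · 4 = 197/(197² + 126²) · 4
dθ/dt = 0.01441 rad/s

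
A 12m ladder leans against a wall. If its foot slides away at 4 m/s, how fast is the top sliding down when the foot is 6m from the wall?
4√3/3 ≈ 2.309 m/s

x² + y² = 12²
2x·dx/dt + 2y·dy/dt = 0
dy/dt = -x/y · dx/dt = -6/(6√3) · 4 = -4√3/3 m/s
The top is descending at 4√3/3 ≈ 2.309 m/s.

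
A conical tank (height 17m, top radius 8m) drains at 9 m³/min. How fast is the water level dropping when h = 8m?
2601/(4096π) ≈ 0.2021 m/min

r/h = 8/17, so r = (8/17)h
V = (1/3)πr²h = (1/3)π((8/17)h)²h = (64/867)πh³
dV/dh = (64/289)πh²
dh/dt = (dV/dt)/(dV/dh) = -9/((64/289)π·8²) = -2601/(4096π) m/min
The level is dropping at 2601/(4096π) ≈ 0.2021 m/min.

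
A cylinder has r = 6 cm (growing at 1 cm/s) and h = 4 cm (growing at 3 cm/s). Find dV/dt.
156π cm³/s

V = πr²h
dV/dt = 2πrh·dr/dt + πr²·dh/dt
= 2π(6)(4)(1) + π(6)²(3)
= 156π cm³/s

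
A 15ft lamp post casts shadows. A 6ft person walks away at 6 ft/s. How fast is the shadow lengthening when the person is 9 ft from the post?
4 ft/s

By similar triangles: 15/(x+s) = 6/s
Solving: s = 6x/9
ds/dt = 6/9 · dx/dt = 2/3 · 6 = 4 ft/s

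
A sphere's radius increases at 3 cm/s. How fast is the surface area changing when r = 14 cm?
336π cm²/s

S = 4πr²
dS/dt = dS/dr · dr/dt = 8πr · 3
At r = 14: dS/dt = 336π cm²/s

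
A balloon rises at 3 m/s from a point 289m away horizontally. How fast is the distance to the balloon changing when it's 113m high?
339√96290/96290 ≈ 1.092 m/s

z² = 289² + y²
z = √(289² + 113²) = √96290
dz/dt = y/z · dy/dt = 113/√96290 · 3 = 339√96290/96290 ≈ 1.092 m/s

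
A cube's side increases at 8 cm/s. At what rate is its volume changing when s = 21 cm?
10584 cm³/s

V = s³
dV/dt = 3s² · ds/dt = 3·21²·8 = 10584 cm³/s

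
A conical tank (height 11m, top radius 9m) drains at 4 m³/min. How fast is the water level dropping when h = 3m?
484/(729π) ≈ 0.2113 m/min

r/h = 9/11, so r = (9/11)h
V = (1/3)πr²h = (1/3)π((9/11)h)²h = (27/121)πh³
dV/dh = (81/121)πh²
dh/dt = (dV/dt)/(dV/dh) = -4/((81/121)π·3²) = -484/(729π) m/min
The level is dropping at 484/(729π) ≈ 0.2113 m/min.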